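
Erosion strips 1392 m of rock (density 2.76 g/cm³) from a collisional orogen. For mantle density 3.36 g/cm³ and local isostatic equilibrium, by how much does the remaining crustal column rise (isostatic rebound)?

1140 m

Unloading: uplift u = e ρ_c/ρ_m = 1392 m × 2.76/3.36 = 1140 m.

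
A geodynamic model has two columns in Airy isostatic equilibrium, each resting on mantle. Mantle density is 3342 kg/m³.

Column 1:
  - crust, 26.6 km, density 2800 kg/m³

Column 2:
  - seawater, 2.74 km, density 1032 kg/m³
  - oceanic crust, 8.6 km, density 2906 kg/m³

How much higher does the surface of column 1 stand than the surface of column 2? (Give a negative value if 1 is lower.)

1.3 km

For any compensation level in the mantle, the mantle terms cancel and isostasy reduces to e = (Σt_1 − Σt_2) − (Σ(ρt)_1 − Σ(ρt)_2) / ρ_m.
Σt_1 = 26.6 km; Σt_2 = 11.34 km; Σ(ρt)_1 = 74480; Σ(ρt)_2 = 27819.28 (in km·kg/m³).
e = (26.6 − 11.34) − (74480 − 27819.28) / 3342 = 1.3 km.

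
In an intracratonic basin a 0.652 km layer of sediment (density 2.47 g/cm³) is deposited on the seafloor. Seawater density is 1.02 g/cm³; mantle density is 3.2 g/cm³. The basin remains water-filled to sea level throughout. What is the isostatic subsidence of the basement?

Submarine loading: the sediment displaces seawater, and the subsidence is in turn flooded, so s (ρ_m − ρ_w) = t (ρ_sed − ρ_w).
s = 0.652 km × (2.47 − 1.02) / (3.2 − 1.02) = 0.434 km.

0.434 km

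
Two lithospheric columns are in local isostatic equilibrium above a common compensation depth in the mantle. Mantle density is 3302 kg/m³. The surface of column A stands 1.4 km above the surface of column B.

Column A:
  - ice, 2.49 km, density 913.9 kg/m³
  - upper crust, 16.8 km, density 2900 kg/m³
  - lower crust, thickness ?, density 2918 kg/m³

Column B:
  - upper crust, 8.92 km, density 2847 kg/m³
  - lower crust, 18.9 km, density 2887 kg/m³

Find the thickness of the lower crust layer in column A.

Take the compensation level at the base of the deeper column (depth z_c below the surface of column A) and equate Σ ρ_i t_i down to z_c; mantle fills any gap and the z_c terms cancel.
Column A: 2.49×913.9 + 16.8×2900 + x×2918 + (z_c − 19.29 − x)×3302
Column B: 1.4×0 + 8.92×2847 + 18.9×2887 + (z_c − 1.4 − 27.82)×3302
The z_c×3302 term appears on both sides and cancels. Collect the known terms of each column as K = Σ(ρt)_known − 3302 × (depth of known layers): K_A = 50995.611 − 3302×19.29 = −12699.969; K_B = 79959.54 − 3302×(1.4 + 27.82) = −16524.9.
Balance: K_A − x×(3302 − 2918) = K_B, so x = (K_A − K_B)/(3302 − 2918) = 3824.93/384 = 9.96 km.

9.96 km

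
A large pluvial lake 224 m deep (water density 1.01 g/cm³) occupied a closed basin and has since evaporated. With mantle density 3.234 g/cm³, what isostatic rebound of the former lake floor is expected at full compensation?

u = d ρ_w/ρ_m = 224 m × 1.01/3.234 = 70 m.

70 m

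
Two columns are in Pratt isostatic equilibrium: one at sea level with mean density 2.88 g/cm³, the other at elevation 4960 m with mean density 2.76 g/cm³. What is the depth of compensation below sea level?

114000 m

ρ_ref D = ρ (D + h) → D (ρ_ref − ρ) = ρ h.
D = ρ h/(ρ_ref − ρ) = 2.76 × 4960 m/(2.88 − 2.76) = 114000 m.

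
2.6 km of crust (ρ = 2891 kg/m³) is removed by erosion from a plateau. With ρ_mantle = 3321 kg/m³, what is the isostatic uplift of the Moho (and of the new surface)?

2.26 km

Unloading: uplift u = e ρ_c/ρ_m = 2.6 km × 2891/3321 = 2.26 km.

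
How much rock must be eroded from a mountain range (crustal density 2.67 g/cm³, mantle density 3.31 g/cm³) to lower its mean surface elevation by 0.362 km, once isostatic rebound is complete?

1.87 km

Net drop Δ = e − u = e − e ρ_c/ρ_m = e (ρ_m − ρ_c)/ρ_m.
e = Δ ρ_m/(ρ_m − ρ_c) = 0.362 km × 3.31/0.64 = 1.87 km.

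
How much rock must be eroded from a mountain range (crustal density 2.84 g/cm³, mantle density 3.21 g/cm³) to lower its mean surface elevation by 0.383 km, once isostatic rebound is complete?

Net drop Δ = e − u = e − e ρ_c/ρ_m = e (ρ_m − ρ_c)/ρ_m.
e = Δ ρ_m/(ρ_m − ρ_c) = 0.383 km × 3.21/0.37 = 3.32 km.

3.32 km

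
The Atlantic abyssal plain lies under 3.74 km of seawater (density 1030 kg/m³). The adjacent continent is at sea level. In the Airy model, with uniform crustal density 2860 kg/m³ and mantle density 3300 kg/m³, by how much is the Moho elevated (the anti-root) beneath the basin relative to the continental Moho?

15.6 km

Isostatic balance requires: replacing crust with seawater at the top is compensated by replacing crust with mantle at the base: d (ρ_c − ρ_w) = a (ρ_m − ρ_c).
a = d (ρ_c − ρ_w)/(ρ_m − ρ_c) = 3.74 km × 1830/440 = 15.6 km.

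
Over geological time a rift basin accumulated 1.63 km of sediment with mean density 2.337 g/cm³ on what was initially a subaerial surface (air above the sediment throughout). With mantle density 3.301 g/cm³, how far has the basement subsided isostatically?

1.15 km

Subaerial load: s = t ρ_sed / ρ_m = 1.63 km × 2.337/3.301 = 1.15 km.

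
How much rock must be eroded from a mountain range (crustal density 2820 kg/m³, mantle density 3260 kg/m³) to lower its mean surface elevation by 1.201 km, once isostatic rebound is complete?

Net drop Δ = e − u = e − e ρ_c/ρ_m = e (ρ_m − ρ_c)/ρ_m.
e = Δ ρ_m/(ρ_m − ρ_c) = 1.201 km × 3260/440 = 8.9 km.

8.9 km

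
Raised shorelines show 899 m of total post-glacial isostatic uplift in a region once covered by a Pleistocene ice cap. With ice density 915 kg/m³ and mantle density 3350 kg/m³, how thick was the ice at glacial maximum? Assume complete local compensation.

3290 m

u = t ρ_ice/ρ_m → t = u ρ_m/ρ_ice = 899 m × 3350/915 = 3290 m.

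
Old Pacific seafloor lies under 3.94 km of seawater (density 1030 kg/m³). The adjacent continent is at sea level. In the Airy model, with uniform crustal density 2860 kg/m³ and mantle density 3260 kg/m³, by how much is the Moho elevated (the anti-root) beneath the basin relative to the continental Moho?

Balancing pressure at the compensation depth: replacing crust with seawater at the top is compensated by replacing crust with mantle at the base: d (ρ_c − ρ_w) = a (ρ_m − ρ_c).
a = d (ρ_c − ρ_w)/(ρ_m − ρ_c) = 3.94 km × 1830/400 = 18 km.

18 km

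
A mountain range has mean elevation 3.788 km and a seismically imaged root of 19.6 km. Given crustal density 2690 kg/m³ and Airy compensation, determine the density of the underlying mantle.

Airy balance: ρ_c h = (ρ_m − ρ_c) r → ρ_m = ρ_c (1 + h/r).
ρ_m = 2690 × (1 + 3.788 km/19.6 km) = 3210 kg/m³.

3210 kg/m³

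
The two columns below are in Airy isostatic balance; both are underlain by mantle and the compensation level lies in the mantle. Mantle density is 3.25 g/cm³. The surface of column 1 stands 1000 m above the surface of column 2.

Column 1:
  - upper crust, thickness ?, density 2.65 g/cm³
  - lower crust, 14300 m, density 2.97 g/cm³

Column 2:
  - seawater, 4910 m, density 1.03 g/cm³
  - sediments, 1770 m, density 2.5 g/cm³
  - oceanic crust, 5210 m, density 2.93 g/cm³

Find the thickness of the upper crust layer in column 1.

21900 m

Take the compensation level at the base of the deeper column (depth z_c below the surface of column 1) and equate Σ ρ_i t_i down to z_c; mantle fills any gap and the z_c terms cancel.
Column 1: x×2.65 + 14300×2.97 + (z_c − 14300 − x)×3.25
Column 2: 1000×0 + 4910×1.03 + 1770×2.5 + 5210×2.93 + (z_c − 1000 − 11890)×3.25
The z_c×3.25 term appears on both sides and cancels. Collect the known terms of each column as K = Σ(ρt)_known − 3.25 × (depth of known layers): K_1 = 42471 − 3.25×14300 = −4004; K_2 = 24747.6 − 3.25×(1000 + 11890) = −17144.9.
Balance: K_1 − x×(3.25 − 2.65) = K_2, so x = (K_1 − K_2)/(3.25 − 2.65) = 13140.9/0.6 = 21900 m.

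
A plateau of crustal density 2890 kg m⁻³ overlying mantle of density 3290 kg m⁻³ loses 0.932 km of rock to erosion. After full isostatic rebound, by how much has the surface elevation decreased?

Rebound u = e ρ_c/ρ_m = 0.932 km × 2890/3290 = 0.8187 km.
Net surface drop = e − u = 0.932 km − 0.8187 km = e (ρ_m − ρ_c)/ρ_m = 0.113 km.

0.113 km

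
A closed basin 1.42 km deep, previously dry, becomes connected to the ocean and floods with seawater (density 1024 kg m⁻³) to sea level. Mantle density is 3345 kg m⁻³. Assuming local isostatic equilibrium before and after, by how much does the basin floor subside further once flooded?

0.626 km

After flooding the water column is d + s deep. Its weight must equal the weight of mantle displaced by the extra subsidence s: (d + s) ρ_w = s ρ_m.
s = d ρ_w / (ρ_m − ρ_w) = 1.42 km × 1024/(3345 − 1024) = 0.626 km.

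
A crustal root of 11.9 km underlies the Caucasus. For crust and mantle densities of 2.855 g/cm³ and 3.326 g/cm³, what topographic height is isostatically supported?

For local isostatic compensation: ρ_c h = (ρ_m − ρ_c) r.
h = r (ρ_m − ρ_c) / ρ_c = 11.9 km × (3.326 − 2.855) / 2.855 = 1.96 km.

1.96 km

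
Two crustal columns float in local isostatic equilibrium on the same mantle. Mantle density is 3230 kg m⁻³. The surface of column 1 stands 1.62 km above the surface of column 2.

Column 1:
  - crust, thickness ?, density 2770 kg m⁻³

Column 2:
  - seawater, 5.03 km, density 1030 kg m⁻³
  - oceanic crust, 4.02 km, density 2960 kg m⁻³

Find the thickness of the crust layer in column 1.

37.8 km

Take the compensation level at the base of the deeper column (depth z_c below the surface of column 1) and equate Σ ρ_i t_i down to z_c; mantle fills any gap and the z_c terms cancel.
Column 1: x×2770 + (z_c − 0 − x)×3230
Column 2: 1.62×0 + 5.03×1030 + 4.02×2960 + (z_c − 1.62 − 9.05)×3230
The z_c×3230 term appears on both sides and cancels. Collect the known terms of each column as K = Σ(ρt)_known − 3230 × (depth of known layers): K_1 = 0 − 3230×0 = 0; K_2 = 17080.1 − 3230×(1.62 + 9.05) = −17384.
Balance: K_1 − x×(3230 − 2770) = K_2, so x = (K_1 − K_2)/(3230 − 2770) = 17384/460 = 37.8 km.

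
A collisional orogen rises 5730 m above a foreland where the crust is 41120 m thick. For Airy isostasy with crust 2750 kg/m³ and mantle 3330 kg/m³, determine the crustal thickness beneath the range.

74000 m

Root depth r = h ρ_c / (ρ_m − ρ_c) = 5730 m × 2750 / 580 = 27170 m.
Total thickness = T + h + r = 41120 m + 5730 m + 27170 m = 74000 m.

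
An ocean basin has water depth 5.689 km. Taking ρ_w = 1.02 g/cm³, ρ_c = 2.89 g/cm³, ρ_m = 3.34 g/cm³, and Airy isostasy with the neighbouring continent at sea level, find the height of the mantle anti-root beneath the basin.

Isostatic balance requires: replacing crust with seawater at the top is compensated by replacing crust with mantle at the base: d (ρ_c − ρ_w) = a (ρ_m − ρ_c).
a = d (ρ_c − ρ_w)/(ρ_m − ρ_c) = 5.689 km × 1.87/0.45 = 23.6 km.

23.6 km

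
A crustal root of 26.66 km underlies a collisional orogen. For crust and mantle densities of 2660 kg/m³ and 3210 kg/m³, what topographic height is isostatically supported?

5.51 km

In Airy isostatic equilibrium: ρ_c h = (ρ_m − ρ_c) r.
h = r (ρ_m − ρ_c) / ρ_c = 26.66 km × (3210 − 2660) / 2660 = 5.51 km.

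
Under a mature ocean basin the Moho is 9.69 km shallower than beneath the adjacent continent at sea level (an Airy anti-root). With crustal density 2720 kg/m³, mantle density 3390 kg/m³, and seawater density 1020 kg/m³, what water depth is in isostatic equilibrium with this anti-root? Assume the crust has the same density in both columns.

Replacing a thickness d of crust by seawater at the top must be balanced by replacing crust with mantle at the base: d (ρ_c − ρ_w) = a (ρ_m − ρ_c).
d = a (ρ_m − ρ_c)/(ρ_c − ρ_w) = 9.69 km × 670/1700 = 3.82 km.

3.82 km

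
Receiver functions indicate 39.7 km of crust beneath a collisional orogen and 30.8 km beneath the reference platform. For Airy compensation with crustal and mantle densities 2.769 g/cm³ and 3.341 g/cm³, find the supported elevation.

Excess crust Δ = 39.7 km − 30.8 km = 8.9 km, split between elevation h and root r with h + r = Δ.
Airy balance ρ_c h = (ρ_m − ρ_c) r gives r = h ρ_c/(ρ_m − ρ_c), so h (1 + ρ_c/(ρ_m − ρ_c)) = Δ, i.e. h = Δ (ρ_m − ρ_c)/ρ_m.
h = 8.9 km × 0.572/3.341 = 1.52 km.

1.52 km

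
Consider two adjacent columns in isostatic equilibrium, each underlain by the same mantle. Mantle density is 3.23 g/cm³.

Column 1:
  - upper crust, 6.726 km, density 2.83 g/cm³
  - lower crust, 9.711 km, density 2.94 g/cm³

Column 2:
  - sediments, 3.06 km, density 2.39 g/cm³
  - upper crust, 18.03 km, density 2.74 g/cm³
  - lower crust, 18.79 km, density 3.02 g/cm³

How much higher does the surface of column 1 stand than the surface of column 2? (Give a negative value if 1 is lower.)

For any compensation level in the mantle, the mantle terms cancel and isostasy reduces to e = (Σt_1 − Σt_2) − (Σ(ρt)_1 − Σ(ρt)_2) / ρ_m.
Σt_1 = 16.437 km; Σt_2 = 39.88 km; Σ(ρt)_1 = 47.58492; Σ(ρt)_2 = 113.4614 (in km·g/cm³).
e = (16.437 − 39.88) − (47.58492 − 113.4614) / 3.23 = −3.05 km.

−3.05 km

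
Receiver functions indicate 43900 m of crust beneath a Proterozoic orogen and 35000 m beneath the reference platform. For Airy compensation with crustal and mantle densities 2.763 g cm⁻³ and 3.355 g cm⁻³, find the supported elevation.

Excess crust Δ = 43900 m − 35000 m = 8900 m, split between elevation h and root r with h + r = Δ.
Airy balance ρ_c h = (ρ_m − ρ_c) r gives r = h ρ_c/(ρ_m − ρ_c), so h (1 + ρ_c/(ρ_m − ρ_c)) = Δ, i.e. h = Δ (ρ_m − ρ_c)/ρ_m.
h = 8900 m × 0.592/3.355 = 1570 m.

1570 m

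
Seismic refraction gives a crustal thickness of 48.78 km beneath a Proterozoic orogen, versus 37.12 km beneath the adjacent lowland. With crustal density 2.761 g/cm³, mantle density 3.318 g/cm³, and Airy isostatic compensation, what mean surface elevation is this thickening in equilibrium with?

Excess crust Δ = 48.78 km − 37.12 km = 11.66 km, split between elevation h and root r with h + r = Δ.
Airy balance ρ_c h = (ρ_m − ρ_c) r gives r = h ρ_c/(ρ_m − ρ_c), so h (1 + ρ_c/(ρ_m − ρ_c)) = Δ, i.e. h = Δ (ρ_m − ρ_c)/ρ_m.
h = 11.66 km × 0.557/3.318 = 1.96 km.

1.96 km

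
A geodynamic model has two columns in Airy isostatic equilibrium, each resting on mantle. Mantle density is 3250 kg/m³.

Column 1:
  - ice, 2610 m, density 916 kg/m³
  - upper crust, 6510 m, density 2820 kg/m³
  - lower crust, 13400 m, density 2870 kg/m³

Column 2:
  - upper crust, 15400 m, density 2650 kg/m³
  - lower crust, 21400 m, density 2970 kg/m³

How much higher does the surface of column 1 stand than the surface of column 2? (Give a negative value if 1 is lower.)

−384 m

For any compensation level in the mantle, the mantle terms cancel and isostasy reduces to e = (Σt_1 − Σt_2) − (Σ(ρt)_1 − Σ(ρt)_2) / ρ_m.
Σt_1 = 22520 m; Σt_2 = 36800 m; Σ(ρt)_1 = 59206960; Σ(ρt)_2 = 104368000 (in m·kg/m³).
e = (22520 − 36800) − (59206960 − 104368000) / 3250 = −384 m.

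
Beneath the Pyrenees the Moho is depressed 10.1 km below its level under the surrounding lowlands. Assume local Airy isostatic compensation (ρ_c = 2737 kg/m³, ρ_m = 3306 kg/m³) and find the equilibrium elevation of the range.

2.1 km

In Airy isostatic equilibrium: ρ_c h = (ρ_m − ρ_c) r.
h = r (ρ_m − ρ_c) / ρ_c = 10.1 km × (3306 − 2737) / 2737 = 2.1 km.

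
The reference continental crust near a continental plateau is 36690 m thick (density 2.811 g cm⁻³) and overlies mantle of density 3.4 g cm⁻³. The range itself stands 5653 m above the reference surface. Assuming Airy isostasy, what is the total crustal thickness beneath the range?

Root depth r = h ρ_c / (ρ_m − ρ_c) = 5653 m × 2.811 / 0.589 = 26980 m.
Total thickness = T + h + r = 36690 m + 5653 m + 26980 m = 69300 m.

69300 m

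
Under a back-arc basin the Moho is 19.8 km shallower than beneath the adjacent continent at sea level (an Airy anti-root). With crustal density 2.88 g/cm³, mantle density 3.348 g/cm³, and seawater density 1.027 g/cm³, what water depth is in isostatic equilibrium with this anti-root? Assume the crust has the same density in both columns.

Replacing a thickness d of crust by seawater at the top must be balanced by replacing crust with mantle at the base: d (ρ_c − ρ_w) = a (ρ_m − ρ_c).
d = a (ρ_m − ρ_c)/(ρ_c − ρ_w) = 19.8 km × 0.468/1.853 = 5 km.

5 km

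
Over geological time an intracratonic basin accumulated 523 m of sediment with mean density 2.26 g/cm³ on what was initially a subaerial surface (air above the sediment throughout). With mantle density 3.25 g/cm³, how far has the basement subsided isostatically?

Subaerial load: s = t ρ_sed / ρ_m = 523 m × 2.26/3.25 = 364 m.

364 m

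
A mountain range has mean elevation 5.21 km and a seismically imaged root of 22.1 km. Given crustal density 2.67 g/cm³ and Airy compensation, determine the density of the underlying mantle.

3.3 g/cm³

Airy balance: ρ_c h = (ρ_m − ρ_c) r → ρ_m = ρ_c (1 + h/r).
ρ_m = 2.67 × (1 + 5.21 km/22.1 km) = 3.3 g/cm³.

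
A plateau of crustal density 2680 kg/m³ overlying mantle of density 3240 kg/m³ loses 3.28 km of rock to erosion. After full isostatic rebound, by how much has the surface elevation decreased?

Rebound u = e ρ_c/ρ_m = 3.28 km × 2680/3240 = 2.713 km.
Net surface drop = e − u = 3.28 km − 2.713 km = e (ρ_m − ρ_c)/ρ_m = 0.567 km.

0.567 km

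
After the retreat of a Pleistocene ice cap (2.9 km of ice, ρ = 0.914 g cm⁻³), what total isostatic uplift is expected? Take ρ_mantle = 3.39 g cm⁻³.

0.782 km

Removing the load lets mantle flow back in; uplift u satisfies ρ_ice t = ρ_m u.
u = t ρ_ice/ρ_m = 2.9 km × 0.914/3.39 = 0.782 km.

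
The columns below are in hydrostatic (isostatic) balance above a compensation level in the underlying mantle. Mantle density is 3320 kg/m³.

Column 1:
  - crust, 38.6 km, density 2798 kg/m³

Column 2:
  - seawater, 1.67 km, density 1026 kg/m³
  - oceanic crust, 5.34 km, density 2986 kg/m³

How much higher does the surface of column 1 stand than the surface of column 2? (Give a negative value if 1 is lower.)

For any compensation level in the mantle, the mantle terms cancel and isostasy reduces to e = (Σt_1 − Σt_2) − (Σ(ρt)_1 − Σ(ρt)_2) / ρ_m.
Σt_1 = 38.6 km; Σt_2 = 7.01 km; Σ(ρt)_1 = 108002.8; Σ(ρt)_2 = 17658.66 (in km·kg/m³).
e = (38.6 − 7.01) − (108002.8 − 17658.66) / 3320 = 4.38 km.

4.38 km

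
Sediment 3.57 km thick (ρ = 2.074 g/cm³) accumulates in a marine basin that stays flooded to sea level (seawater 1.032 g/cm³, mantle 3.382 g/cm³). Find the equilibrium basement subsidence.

1.58 km

Submarine loading: the sediment displaces seawater, and the subsidence is in turn flooded, so s (ρ_m − ρ_w) = t (ρ_sed − ρ_w).
s = 3.57 km × (2.074 − 1.032) / (3.382 − 1.032) = 1.58 km.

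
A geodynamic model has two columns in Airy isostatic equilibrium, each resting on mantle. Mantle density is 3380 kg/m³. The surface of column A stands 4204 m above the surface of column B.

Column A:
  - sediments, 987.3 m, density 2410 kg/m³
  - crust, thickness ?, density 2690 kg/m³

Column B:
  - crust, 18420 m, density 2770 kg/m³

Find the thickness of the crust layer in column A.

35500 m

Take the compensation level at the base of the deeper column (depth z_c below the surface of column A) and equate Σ ρ_i t_i down to z_c; mantle fills any gap and the z_c terms cancel.
Column A: 987.3×2410 + x×2690 + (z_c − 987.3 − x)×3380
Column B: 4204×0 + 18420×2770 + (z_c − 4204 − 18420)×3380
The z_c×3380 term appears on both sides and cancels. Collect the known terms of each column as K = Σ(ρt)_known − 3380 × (depth of known layers): K_A = 2379393 − 3380×987.3 = −957681; K_B = 51023400 − 3380×(4204 + 18420) = −25445720.
Balance: K_A − x×(3380 − 2690) = K_B, so x = (K_A − K_B)/(3380 − 2690) = 24488000/690 = 35500 m.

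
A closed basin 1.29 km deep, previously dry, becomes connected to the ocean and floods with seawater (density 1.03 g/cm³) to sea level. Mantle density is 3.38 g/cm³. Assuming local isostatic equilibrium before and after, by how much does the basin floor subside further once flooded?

0.565 km

After flooding the water column is d + s deep. Its weight must equal the weight of mantle displaced by the extra subsidence s: (d + s) ρ_w = s ρ_m.
s = d ρ_w / (ρ_m − ρ_w) = 1.29 km × 1.03/(3.38 − 1.03) = 0.565 km.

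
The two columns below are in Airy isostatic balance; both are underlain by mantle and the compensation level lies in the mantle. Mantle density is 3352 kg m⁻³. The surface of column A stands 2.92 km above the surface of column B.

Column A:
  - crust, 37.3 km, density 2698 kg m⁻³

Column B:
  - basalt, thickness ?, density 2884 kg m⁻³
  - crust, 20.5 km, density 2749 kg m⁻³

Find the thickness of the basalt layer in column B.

4.8 km

Take the compensation level at the base of the deeper column (depth z_c below the surface of column A) and equate Σ ρ_i t_i down to z_c; mantle fills any gap and the z_c terms cancel.
Column A: 37.3×2698 + (z_c − 37.3)×3352
Column B: 2.92×0 + x×2884 + 20.5×2749 + (z_c − 2.92 − 20.5 − x)×3352
The z_c×3352 term appears on both sides and cancels. Collect the known terms of each column as K = Σ(ρt)_known − 3352 × (depth of known layers): K_A = 100635.4 − 3352×37.3 = −24394.2; K_B = 56354.5 − 3352×(2.92 + 20.5) = −22149.34.
Balance: K_A = K_B − x×(3352 − 2884), so x = (K_B − K_A)/(3352 − 2884) = 2244.86/468 = 4.8 km.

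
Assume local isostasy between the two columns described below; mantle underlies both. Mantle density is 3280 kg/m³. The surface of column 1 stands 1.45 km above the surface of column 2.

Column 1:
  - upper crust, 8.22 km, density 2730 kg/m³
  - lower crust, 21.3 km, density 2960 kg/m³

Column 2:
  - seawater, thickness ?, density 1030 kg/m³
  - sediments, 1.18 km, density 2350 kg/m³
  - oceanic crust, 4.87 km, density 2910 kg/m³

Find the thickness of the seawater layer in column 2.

1.64 km

Take the compensation level at the base of the deeper column (depth z_c below the surface of column 1) and equate Σ ρ_i t_i down to z_c; mantle fills any gap and the z_c terms cancel.
Column 1: 8.22×2730 + 21.3×2960 + (z_c − 29.52)×3280
Column 2: 1.45×0 + x×1030 + 1.18×2350 + 4.87×2910 + (z_c − 1.45 − 6.05 − x)×3280
The z_c×3280 term appears on both sides and cancels. Collect the known terms of each column as K = Σ(ρt)_known − 3280 × (depth of known layers): K_1 = 85488.6 − 3280×29.52 = −11337; K_2 = 16944.7 − 3280×(1.45 + 6.05) = −7655.3.
Balance: K_1 = K_2 − x×(3280 − 1030), so x = (K_2 − K_1)/(3280 − 1030) = 3681.7/2250 = 1.64 km.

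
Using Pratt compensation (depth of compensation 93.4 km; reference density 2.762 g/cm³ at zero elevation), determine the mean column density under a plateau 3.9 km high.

Pratt balance: ρ_ref D = ρ (D + h).
ρ = ρ_ref D/(D + h) = 2.762 × 93.4 km/(93.4 km + 3.9 km) = 2.65 g/cm³.

2.65 g/cm³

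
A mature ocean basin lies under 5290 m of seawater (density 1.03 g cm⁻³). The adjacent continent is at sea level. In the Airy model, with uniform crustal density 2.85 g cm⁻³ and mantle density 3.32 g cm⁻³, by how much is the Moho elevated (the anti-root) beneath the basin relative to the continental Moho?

Equating mass per unit area of the two columns: replacing crust with seawater at the top is compensated by replacing crust with mantle at the base: d (ρ_c − ρ_w) = a (ρ_m − ρ_c).
a = d (ρ_c − ρ_w)/(ρ_m − ρ_c) = 5290 m × 1.82/0.47 = 20500 m.

20500 m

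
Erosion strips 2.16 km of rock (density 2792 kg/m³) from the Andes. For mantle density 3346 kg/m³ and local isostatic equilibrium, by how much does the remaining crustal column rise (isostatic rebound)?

1.8 km

Unloading: uplift u = e ρ_c/ρ_m = 2.16 km × 2792/3346 = 1.8 km.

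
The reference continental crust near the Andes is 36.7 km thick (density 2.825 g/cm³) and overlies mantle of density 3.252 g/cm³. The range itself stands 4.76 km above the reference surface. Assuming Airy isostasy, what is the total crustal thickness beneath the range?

Root depth r = h ρ_c / (ρ_m − ρ_c) = 4.76 km × 2.825 / 0.427 = 31.49 km.
Total thickness = T + h + r = 36.7 km + 4.76 km + 31.49 km = 73 km.

73 km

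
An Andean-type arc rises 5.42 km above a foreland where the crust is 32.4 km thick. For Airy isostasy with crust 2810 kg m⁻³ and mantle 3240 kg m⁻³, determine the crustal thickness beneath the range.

Root depth r = h ρ_c / (ρ_m − ρ_c) = 5.42 km × 2810 / 430 = 35.42 km.
Total thickness = T + h + r = 32.4 km + 5.42 km + 35.42 km = 73.2 km.

73.2 km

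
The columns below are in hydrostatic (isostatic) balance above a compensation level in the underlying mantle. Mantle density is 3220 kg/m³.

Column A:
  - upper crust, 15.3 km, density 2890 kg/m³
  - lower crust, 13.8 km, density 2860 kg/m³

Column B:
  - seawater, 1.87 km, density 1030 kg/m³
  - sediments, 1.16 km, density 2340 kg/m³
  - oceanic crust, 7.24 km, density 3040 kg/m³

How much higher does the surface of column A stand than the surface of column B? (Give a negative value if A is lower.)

For any compensation level in the mantle, the mantle terms cancel and isostasy reduces to e = (Σt_A − Σt_B) − (Σ(ρt)_A − Σ(ρt)_B) / ρ_m.
Σt_A = 29.1 km; Σt_B = 10.27 km; Σ(ρt)_A = 83685; Σ(ρt)_B = 26650.1 (in km·kg/m³).
e = (29.1 − 10.27) − (83685 − 26650.1) / 3220 = 1.12 km.

1.12 km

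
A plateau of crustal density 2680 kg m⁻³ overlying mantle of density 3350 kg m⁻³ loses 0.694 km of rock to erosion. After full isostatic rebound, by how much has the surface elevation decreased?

0.139 km

Rebound u = e ρ_c/ρ_m = 0.694 km × 2680/3350 = 0.5552 km.
Net surface drop = e − u = 0.694 km − 0.5552 km = e (ρ_m − ρ_c)/ρ_m = 0.139 km.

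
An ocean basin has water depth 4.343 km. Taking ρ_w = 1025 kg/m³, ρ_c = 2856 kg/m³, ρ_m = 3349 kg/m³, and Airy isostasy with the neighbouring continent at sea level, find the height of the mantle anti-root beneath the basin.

16.1 km

For local isostatic compensation: replacing crust with seawater at the top is compensated by replacing crust with mantle at the base: d (ρ_c − ρ_w) = a (ρ_m − ρ_c).
a = d (ρ_c − ρ_w)/(ρ_m − ρ_c) = 4.343 km × 1831/493 = 16.1 km.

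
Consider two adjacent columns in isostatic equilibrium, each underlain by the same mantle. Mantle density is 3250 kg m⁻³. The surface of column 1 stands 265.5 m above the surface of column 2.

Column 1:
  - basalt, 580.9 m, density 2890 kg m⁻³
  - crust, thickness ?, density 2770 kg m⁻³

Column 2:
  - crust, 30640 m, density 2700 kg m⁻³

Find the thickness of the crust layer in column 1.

36500 m

Take the compensation level at the base of the deeper column (depth z_c below the surface of column 1) and equate Σ ρ_i t_i down to z_c; mantle fills any gap and the z_c terms cancel.
Column 1: 580.9×2890 + x×2770 + (z_c − 580.9 − x)×3250
Column 2: 265.5×0 + 30640×2700 + (z_c − 265.5 − 30640)×3250
The z_c×3250 term appears on both sides and cancels. Collect the known terms of each column as K = Σ(ρt)_known − 3250 × (depth of known layers): K_1 = 1678801 − 3250×580.9 = −209124; K_2 = 82728000 − 3250×(265.5 + 30640) = −17714875.
Balance: K_1 − x×(3250 − 2770) = K_2, so x = (K_1 − K_2)/(3250 − 2770) = 17505800/480 = 36500 m.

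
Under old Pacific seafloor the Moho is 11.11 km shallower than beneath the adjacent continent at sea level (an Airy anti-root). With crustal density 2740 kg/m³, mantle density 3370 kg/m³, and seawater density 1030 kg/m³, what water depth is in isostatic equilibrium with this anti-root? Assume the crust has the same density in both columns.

Replacing a thickness d of crust by seawater at the top must be balanced by replacing crust with mantle at the base: d (ρ_c − ρ_w) = a (ρ_m − ρ_c).
d = a (ρ_m − ρ_c)/(ρ_c − ρ_w) = 11.11 km × 630/1710 = 4.09 km.

4.09 km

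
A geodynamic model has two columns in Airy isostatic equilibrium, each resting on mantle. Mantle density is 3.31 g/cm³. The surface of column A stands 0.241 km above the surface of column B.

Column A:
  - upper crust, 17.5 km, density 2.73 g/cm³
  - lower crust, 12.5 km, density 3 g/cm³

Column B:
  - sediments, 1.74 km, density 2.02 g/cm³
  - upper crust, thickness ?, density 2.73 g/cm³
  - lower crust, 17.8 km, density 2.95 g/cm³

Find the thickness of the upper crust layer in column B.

Take the compensation level at the base of the deeper column (depth z_c below the surface of column A) and equate Σ ρ_i t_i down to z_c; mantle fills any gap and the z_c terms cancel.
Column A: 17.5×2.73 + 12.5×3 + (z_c − 30)×3.31
Column B: 0.241×0 + 1.74×2.02 + x×2.73 + 17.8×2.95 + (z_c − 0.241 − 19.54 − x)×3.31
The z_c×3.31 term appears on both sides and cancels. Collect the known terms of each column as K = Σ(ρt)_known − 3.31 × (depth of known layers): K_A = 85.275 − 3.31×30 = −14.025; K_B = 56.0248 − 3.31×(0.241 + 19.54) = −9.45031.
Balance: K_A = K_B − x×(3.31 − 2.73), so x = (K_B − K_A)/(3.31 − 2.73) = 4.57469/0.58 = 7.89 km.

7.89 km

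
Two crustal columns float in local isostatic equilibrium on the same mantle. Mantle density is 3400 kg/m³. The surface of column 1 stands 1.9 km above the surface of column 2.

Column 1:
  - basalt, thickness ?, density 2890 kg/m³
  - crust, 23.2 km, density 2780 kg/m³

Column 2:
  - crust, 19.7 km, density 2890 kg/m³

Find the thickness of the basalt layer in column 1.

4.16 km

Take the compensation level at the base of the deeper column (depth z_c below the surface of column 1) and equate Σ ρ_i t_i down to z_c; mantle fills any gap and the z_c terms cancel.
Column 1: x×2890 + 23.2×2780 + (z_c − 23.2 − x)×3400
Column 2: 1.9×0 + 19.7×2890 + (z_c − 1.9 − 19.7)×3400
The z_c×3400 term appears on both sides and cancels. Collect the known terms of each column as K = Σ(ρt)_known − 3400 × (depth of known layers): K_1 = 64496 − 3400×23.2 = −14384; K_2 = 56933 − 3400×(1.9 + 19.7) = −16507.
Balance: K_1 − x×(3400 − 2890) = K_2, so x = (K_1 − K_2)/(3400 − 2890) = 2123/510 = 4.16 km.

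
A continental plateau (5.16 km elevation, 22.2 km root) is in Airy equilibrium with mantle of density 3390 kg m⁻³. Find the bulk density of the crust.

2750 kg m⁻³

ρ_c h = (ρ_m − ρ_c) r → ρ_c (h + r) = ρ_m r → ρ_c = ρ_m r / (h + r).
ρ_c = 3390 × 22.2 km / (5.16 km + 22.2 km) = 2750 kg m⁻³.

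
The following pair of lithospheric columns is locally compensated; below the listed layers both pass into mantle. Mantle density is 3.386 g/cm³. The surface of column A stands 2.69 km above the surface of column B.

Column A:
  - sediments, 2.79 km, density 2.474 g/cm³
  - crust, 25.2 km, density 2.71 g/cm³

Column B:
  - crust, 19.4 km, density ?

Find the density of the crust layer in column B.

Take the compensation level at the base of the deeper column (depth z_c below the surface of column A) and equate Σ ρ_i t_i down to z_c; mantle fills any gap and the z_c terms cancel.
Column A: 2.79×2.474 + 25.2×2.71 + (z_c − 27.99)×3.386
Column B: 2.69×0 + 19.4×ρ + (z_c − 2.69 − 19.4)×3.386
The z_c×3.386 term appears on both sides and cancels. Collect the known terms of each column as K = Σ(ρt)_known − 3.386 × (depth of known layers): K_A = 75.19446 − 3.386×27.99 = −19.57968; K_B = 0 − 3.386×(2.69 + 19.4) = −74.79674.
Balance: K_A = K_B + 19.4×ρ, so ρ = (K_A − K_B)/19.4 = 55.2171/19.4 = 2.85 g/cm³.

2.85 g/cm³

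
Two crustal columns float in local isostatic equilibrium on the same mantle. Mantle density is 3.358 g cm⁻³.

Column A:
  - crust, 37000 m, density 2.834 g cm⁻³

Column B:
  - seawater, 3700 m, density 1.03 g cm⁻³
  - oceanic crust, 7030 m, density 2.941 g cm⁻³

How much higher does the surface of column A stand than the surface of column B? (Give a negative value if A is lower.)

2340 m

For any compensation level in the mantle, the mantle terms cancel and isostasy reduces to e = (Σt_A − Σt_B) − (Σ(ρt)_A − Σ(ρt)_B) / ρ_m.
Σt_A = 37000 m; Σt_B = 10730 m; Σ(ρt)_A = 104858; Σ(ρt)_B = 24486.23 (in m·g cm⁻³).
e = (37000 − 10730) − (104858 − 24486.23) / 3.358 = 2340 m.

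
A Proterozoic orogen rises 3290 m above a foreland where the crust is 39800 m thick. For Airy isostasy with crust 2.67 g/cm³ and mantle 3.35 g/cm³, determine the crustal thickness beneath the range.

Root depth r = h ρ_c / (ρ_m − ρ_c) = 3290 m × 2.67 / 0.68 = 12920 m.
Total thickness = T + h + r = 39800 m + 3290 m + 12920 m = 56000 m.

56000 m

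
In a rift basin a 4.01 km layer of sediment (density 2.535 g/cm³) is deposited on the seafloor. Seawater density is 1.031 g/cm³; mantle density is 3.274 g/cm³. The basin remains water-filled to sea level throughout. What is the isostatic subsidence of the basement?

Submarine loading: the sediment displaces seawater, and the subsidence is in turn flooded, so s (ρ_m − ρ_w) = t (ρ_sed − ρ_w).
s = 4.01 km × (2.535 − 1.031) / (3.274 − 1.031) = 2.69 km.

2.69 km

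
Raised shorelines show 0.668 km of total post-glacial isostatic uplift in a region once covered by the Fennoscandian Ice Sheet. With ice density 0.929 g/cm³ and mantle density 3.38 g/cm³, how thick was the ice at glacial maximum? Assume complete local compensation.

2.43 km

u = t ρ_ice/ρ_m → t = u ρ_m/ρ_ice = 0.668 km × 3.38/0.929 = 2.43 km.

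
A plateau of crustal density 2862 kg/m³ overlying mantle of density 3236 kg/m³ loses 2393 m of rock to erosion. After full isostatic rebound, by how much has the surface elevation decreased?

Rebound u = e ρ_c/ρ_m = 2393 m × 2862/3236 = 2116 m.
Net surface drop = e − u = 2393 m − 2116 m = e (ρ_m − ρ_c)/ρ_m = 277 m.

277 m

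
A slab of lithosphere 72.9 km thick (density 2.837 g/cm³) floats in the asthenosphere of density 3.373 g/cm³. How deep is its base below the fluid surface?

Draft d = t ρ_obj/ρ_fluid = 72.9 km × 2.837/3.373 = 61.3 km.

61.3 km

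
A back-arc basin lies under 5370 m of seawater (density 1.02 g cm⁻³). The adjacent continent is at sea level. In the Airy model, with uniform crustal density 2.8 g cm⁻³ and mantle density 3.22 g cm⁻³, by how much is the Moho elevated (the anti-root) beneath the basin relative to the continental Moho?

22800 m

By Archimedes' principle applied to the lithosphere: replacing crust with seawater at the top is compensated by replacing crust with mantle at the base: d (ρ_c − ρ_w) = a (ρ_m − ρ_c).
a = d (ρ_c − ρ_w)/(ρ_m − ρ_c) = 5370 m × 1.78/0.42 = 22800 m.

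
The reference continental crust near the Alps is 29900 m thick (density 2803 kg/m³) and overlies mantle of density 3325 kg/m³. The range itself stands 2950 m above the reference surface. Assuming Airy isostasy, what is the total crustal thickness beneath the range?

Root depth r = h ρ_c / (ρ_m − ρ_c) = 2950 m × 2803 / 522 = 15840 m.
Total thickness = T + h + r = 29900 m + 2950 m + 15840 m = 48700 m.

48700 m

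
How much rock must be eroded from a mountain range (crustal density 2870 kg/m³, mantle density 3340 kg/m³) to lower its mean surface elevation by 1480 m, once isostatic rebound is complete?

10500 m

Net drop Δ = e − u = e − e ρ_c/ρ_m = e (ρ_m − ρ_c)/ρ_m.
e = Δ ρ_m/(ρ_m − ρ_c) = 1480 m × 3340/470 = 10500 m.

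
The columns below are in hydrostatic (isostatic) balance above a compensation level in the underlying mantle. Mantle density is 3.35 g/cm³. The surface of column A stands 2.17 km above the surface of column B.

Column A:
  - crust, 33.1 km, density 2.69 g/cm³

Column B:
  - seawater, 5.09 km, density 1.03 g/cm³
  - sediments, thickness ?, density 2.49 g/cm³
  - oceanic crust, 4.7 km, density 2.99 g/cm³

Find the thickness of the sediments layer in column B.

Take the compensation level at the base of the deeper column (depth z_c below the surface of column A) and equate Σ ρ_i t_i down to z_c; mantle fills any gap and the z_c terms cancel.
Column A: 33.1×2.69 + (z_c − 33.1)×3.35
Column B: 2.17×0 + 5.09×1.03 + x×2.49 + 4.7×2.99 + (z_c − 2.17 − 9.79 − x)×3.35
The z_c×3.35 term appears on both sides and cancels. Collect the known terms of each column as K = Σ(ρt)_known − 3.35 × (depth of known layers): K_A = 89.039 − 3.35×33.1 = −21.846; K_B = 19.2957 − 3.35×(2.17 + 9.79) = −20.7703.
Balance: K_A = K_B − x×(3.35 − 2.49), so x = (K_B − K_A)/(3.35 − 2.49) = 1.0757/0.86 = 1.25 km.

1.25 km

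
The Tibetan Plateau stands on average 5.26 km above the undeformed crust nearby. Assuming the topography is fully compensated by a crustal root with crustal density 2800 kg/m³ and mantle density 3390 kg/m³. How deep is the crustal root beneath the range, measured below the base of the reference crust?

25 km

Equating mass per unit area of the two columns: the weight of the topography is balanced by the buoyancy of the root, ρ_c h = (ρ_m − ρ_c) r.
r = h · ρ_c / (ρ_m − ρ_c) = 5.26 km × 2800 / (3390 − 2800) = 25 km.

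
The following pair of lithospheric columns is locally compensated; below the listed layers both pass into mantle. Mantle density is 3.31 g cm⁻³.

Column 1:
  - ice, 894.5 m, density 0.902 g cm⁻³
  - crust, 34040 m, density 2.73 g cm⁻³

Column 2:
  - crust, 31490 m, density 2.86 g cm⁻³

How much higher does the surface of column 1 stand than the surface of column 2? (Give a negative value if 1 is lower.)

2330 m

For any compensation level in the mantle, the mantle terms cancel and isostasy reduces to e = (Σt_1 − Σt_2) − (Σ(ρt)_1 − Σ(ρt)_2) / ρ_m.
Σt_1 = 34934.5 m; Σt_2 = 31490 m; Σ(ρt)_1 = 93736.039; Σ(ρt)_2 = 90061.4 (in m·g cm⁻³).
e = (34934.5 − 31490) − (93736.039 − 90061.4) / 3.31 = 2330 m.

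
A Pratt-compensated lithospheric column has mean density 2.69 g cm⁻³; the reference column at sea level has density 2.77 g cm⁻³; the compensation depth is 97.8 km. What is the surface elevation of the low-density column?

2.91 km

ρ_ref D = ρ (D + h) → h = D (ρ_ref − ρ)/ρ.
h = 97.8 km × (2.77 − 2.69)/2.69 = 2.91 km.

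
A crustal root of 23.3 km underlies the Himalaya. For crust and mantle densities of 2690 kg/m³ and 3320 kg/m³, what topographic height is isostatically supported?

Equating mass per unit area of the two columns: ρ_c h = (ρ_m − ρ_c) r.
h = r (ρ_m − ρ_c) / ρ_c = 23.3 km × (3320 − 2690) / 2690 = 5.46 km.

5.46 km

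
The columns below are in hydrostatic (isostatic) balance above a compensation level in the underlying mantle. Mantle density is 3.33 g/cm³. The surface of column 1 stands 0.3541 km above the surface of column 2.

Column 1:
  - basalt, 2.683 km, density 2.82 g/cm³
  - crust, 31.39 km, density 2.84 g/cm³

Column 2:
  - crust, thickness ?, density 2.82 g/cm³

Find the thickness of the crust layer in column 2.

30.5 km

Take the compensation level at the base of the deeper column (depth z_c below the surface of column 1) and equate Σ ρ_i t_i down to z_c; mantle fills any gap and the z_c terms cancel.
Column 1: 2.683×2.82 + 31.39×2.84 + (z_c − 34.073)×3.33
Column 2: 0.3541×0 + x×2.82 + (z_c − 0.3541 − 0 − x)×3.33
The z_c×3.33 term appears on both sides and cancels. Collect the known terms of each column as K = Σ(ρt)_known − 3.33 × (depth of known layers): K_1 = 96.71366 − 3.33×34.073 = −16.74943; K_2 = 0 − 3.33×(0.3541 + 0) = −1.179153.
Balance: K_1 = K_2 − x×(3.33 − 2.82), so x = (K_2 − K_1)/(3.33 − 2.82) = 15.5703/0.51 = 30.5 km.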